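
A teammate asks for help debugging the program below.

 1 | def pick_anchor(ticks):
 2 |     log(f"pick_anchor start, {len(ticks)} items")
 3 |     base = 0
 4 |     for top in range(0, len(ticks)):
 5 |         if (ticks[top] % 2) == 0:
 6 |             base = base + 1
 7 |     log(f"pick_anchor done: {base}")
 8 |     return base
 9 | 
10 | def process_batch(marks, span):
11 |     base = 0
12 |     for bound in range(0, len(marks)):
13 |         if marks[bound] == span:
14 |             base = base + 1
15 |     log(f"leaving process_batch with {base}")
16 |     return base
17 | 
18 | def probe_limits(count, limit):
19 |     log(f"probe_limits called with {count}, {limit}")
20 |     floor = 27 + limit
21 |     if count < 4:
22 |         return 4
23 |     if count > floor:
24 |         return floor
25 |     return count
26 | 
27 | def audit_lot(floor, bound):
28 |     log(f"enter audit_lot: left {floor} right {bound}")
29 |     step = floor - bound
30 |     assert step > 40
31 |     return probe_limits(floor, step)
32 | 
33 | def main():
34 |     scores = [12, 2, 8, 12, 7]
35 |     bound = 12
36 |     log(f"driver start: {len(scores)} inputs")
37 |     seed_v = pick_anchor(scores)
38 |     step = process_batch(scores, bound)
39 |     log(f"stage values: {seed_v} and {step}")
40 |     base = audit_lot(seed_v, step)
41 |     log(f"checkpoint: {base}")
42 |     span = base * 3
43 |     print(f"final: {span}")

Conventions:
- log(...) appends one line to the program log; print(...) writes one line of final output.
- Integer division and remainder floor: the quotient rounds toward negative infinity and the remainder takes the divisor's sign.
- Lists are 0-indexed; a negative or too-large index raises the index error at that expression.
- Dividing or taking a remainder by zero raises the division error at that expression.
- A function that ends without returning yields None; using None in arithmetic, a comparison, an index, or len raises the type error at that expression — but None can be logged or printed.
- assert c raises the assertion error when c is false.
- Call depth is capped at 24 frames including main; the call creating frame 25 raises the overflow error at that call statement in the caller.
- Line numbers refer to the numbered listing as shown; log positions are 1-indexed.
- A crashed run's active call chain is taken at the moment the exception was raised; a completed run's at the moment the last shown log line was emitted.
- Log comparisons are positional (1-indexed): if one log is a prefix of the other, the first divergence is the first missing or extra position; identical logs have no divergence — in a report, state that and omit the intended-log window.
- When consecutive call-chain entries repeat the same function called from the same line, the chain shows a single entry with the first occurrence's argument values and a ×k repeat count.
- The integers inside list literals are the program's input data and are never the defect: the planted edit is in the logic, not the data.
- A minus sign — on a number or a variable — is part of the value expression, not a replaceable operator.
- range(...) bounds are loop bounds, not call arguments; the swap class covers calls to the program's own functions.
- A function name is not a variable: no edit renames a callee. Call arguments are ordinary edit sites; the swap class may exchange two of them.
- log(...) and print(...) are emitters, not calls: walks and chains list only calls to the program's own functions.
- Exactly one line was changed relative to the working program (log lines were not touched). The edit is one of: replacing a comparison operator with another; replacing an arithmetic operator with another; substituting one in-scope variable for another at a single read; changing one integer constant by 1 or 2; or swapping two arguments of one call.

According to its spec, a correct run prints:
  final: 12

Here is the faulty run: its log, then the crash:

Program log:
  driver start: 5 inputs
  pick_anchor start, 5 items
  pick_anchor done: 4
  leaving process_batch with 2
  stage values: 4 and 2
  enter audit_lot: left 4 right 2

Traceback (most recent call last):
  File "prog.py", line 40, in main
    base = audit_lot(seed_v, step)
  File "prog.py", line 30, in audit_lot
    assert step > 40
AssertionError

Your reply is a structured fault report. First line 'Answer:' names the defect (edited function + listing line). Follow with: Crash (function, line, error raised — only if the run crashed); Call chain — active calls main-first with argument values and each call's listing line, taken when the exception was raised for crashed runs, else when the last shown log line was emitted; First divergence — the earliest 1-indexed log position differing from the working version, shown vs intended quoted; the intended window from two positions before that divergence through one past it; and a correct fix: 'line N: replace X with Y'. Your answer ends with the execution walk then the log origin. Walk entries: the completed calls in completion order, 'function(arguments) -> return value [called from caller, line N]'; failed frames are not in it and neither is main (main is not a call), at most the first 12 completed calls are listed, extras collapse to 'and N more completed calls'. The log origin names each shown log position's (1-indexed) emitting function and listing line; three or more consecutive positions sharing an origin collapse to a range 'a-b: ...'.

Answer: the defect is in audit_lot at line 30.
Key fact: The shown log is a 6-line prefix of the intended one, whose next entry is 'probe_limits called with 4, 2'.
Crash: audit_lot, line 30, AssertionError.
Call chain: main -> audit_lot(4, 2) (called at line 40).
First divergence: position 7 (shown log ended at 6 lines; the working version continues: 'probe_limits called with 4, 2').
Intended log window:
  5: stage values: 4 and 2
  6: enter audit_lot: left 4 right 2
  7: probe_limits called with 4, 2
  8: checkpoint: 4
Execution walk:
  pick_anchor([12, 2, 8, 12, 7]) -> 4  [called from main, line 37]
  process_batch([12, 2, 8, 12, 7], 12) -> 2  [called from main, line 38]
Origin of each log line:
  1: emitted by main (line 36)
  2: emitted by pick_anchor (line 2)
  3: emitted by pick_anchor (line 7)
  4: emitted by process_batch (line 15)
  5: emitted by main (line 39)
  6: emitted by audit_lot (line 28)
A correct fix: line 30: replace `>` with `<=`.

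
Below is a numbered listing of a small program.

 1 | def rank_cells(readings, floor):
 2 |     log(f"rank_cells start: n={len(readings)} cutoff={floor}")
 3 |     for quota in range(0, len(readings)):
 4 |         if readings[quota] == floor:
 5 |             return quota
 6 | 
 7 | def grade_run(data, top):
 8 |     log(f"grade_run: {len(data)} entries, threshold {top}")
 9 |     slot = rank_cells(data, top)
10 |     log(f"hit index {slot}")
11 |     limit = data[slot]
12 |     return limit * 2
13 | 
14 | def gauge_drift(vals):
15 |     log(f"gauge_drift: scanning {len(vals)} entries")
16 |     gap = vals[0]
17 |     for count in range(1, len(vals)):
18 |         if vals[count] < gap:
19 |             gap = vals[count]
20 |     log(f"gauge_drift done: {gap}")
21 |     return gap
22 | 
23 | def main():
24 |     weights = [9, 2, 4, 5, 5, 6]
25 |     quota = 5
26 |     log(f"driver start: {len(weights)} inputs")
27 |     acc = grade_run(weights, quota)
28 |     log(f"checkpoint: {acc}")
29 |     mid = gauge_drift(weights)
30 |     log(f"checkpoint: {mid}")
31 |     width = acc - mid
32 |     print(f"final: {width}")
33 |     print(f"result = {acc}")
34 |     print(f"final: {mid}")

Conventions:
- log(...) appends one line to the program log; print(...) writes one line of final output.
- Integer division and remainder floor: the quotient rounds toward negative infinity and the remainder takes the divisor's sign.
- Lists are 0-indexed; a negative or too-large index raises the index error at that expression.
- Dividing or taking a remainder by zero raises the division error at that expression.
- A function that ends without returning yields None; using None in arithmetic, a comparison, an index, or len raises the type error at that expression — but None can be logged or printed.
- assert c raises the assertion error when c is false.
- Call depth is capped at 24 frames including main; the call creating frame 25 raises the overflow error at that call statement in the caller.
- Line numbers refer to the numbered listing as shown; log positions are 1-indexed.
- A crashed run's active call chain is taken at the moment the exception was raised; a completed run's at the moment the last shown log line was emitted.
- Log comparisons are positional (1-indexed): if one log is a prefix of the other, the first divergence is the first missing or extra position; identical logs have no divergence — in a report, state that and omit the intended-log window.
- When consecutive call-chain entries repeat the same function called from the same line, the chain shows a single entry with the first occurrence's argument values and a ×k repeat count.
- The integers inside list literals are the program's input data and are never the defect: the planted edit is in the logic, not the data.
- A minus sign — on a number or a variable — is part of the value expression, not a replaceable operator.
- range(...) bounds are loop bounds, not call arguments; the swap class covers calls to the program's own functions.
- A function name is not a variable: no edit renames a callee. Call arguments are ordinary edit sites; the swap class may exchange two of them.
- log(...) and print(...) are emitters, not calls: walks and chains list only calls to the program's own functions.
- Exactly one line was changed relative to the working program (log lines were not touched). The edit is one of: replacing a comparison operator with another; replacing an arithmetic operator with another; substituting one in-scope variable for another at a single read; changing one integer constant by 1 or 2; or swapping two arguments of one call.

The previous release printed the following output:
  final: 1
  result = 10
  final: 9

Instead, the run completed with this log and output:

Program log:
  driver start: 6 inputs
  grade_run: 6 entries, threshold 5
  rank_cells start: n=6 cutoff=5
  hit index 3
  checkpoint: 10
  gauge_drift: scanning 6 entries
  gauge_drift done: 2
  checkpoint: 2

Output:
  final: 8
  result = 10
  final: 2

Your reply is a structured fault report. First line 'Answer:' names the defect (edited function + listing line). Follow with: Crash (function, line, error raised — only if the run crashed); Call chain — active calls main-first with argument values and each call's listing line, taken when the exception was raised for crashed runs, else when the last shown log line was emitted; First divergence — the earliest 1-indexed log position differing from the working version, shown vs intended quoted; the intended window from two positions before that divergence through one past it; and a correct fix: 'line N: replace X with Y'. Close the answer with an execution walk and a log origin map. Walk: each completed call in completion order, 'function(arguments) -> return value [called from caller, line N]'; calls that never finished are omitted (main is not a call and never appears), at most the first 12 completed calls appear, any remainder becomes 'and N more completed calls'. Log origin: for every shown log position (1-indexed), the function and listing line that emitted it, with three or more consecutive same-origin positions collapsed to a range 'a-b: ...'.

Answer: the defect is in gauge_drift at line 18.
Key fact: The log first diverges at position 7: the faulty run prints 'gauge_drift done: 2' where the working version prints 'gauge_drift done: 9'.
Call chain: main.
First divergence: position 7 — shown 'gauge_drift done: 2', intended 'gauge_drift done: 9'.
Intended log window:
  5: checkpoint: 10
  6: gauge_drift: scanning 6 entries
  7: gauge_drift done: 9
  8: checkpoint: 9
Execution walk:
  rank_cells([9, 2, 4, 5, 5, 6], 5) -> 3  [called from grade_run, line 9]
  grade_run([9, 2, 4, 5, 5, 6], 5) -> 10  [called from main, line 27]
  gauge_drift([9, 2, 4, 5, 5, 6]) -> 2  [called from main, line 29]
Log origins:
  1: emitted by main (line 26)
  2: emitted by grade_run (line 8)
  3: emitted by rank_cells (line 2)
  4: emitted by grade_run (line 10)
  5: emitted by main (line 28)
  6: emitted by gauge_drift (line 15)
  7: emitted by gauge_drift (line 20)
  8: emitted by main (line 30)
A correct fix: line 18: replace `<` with `>`.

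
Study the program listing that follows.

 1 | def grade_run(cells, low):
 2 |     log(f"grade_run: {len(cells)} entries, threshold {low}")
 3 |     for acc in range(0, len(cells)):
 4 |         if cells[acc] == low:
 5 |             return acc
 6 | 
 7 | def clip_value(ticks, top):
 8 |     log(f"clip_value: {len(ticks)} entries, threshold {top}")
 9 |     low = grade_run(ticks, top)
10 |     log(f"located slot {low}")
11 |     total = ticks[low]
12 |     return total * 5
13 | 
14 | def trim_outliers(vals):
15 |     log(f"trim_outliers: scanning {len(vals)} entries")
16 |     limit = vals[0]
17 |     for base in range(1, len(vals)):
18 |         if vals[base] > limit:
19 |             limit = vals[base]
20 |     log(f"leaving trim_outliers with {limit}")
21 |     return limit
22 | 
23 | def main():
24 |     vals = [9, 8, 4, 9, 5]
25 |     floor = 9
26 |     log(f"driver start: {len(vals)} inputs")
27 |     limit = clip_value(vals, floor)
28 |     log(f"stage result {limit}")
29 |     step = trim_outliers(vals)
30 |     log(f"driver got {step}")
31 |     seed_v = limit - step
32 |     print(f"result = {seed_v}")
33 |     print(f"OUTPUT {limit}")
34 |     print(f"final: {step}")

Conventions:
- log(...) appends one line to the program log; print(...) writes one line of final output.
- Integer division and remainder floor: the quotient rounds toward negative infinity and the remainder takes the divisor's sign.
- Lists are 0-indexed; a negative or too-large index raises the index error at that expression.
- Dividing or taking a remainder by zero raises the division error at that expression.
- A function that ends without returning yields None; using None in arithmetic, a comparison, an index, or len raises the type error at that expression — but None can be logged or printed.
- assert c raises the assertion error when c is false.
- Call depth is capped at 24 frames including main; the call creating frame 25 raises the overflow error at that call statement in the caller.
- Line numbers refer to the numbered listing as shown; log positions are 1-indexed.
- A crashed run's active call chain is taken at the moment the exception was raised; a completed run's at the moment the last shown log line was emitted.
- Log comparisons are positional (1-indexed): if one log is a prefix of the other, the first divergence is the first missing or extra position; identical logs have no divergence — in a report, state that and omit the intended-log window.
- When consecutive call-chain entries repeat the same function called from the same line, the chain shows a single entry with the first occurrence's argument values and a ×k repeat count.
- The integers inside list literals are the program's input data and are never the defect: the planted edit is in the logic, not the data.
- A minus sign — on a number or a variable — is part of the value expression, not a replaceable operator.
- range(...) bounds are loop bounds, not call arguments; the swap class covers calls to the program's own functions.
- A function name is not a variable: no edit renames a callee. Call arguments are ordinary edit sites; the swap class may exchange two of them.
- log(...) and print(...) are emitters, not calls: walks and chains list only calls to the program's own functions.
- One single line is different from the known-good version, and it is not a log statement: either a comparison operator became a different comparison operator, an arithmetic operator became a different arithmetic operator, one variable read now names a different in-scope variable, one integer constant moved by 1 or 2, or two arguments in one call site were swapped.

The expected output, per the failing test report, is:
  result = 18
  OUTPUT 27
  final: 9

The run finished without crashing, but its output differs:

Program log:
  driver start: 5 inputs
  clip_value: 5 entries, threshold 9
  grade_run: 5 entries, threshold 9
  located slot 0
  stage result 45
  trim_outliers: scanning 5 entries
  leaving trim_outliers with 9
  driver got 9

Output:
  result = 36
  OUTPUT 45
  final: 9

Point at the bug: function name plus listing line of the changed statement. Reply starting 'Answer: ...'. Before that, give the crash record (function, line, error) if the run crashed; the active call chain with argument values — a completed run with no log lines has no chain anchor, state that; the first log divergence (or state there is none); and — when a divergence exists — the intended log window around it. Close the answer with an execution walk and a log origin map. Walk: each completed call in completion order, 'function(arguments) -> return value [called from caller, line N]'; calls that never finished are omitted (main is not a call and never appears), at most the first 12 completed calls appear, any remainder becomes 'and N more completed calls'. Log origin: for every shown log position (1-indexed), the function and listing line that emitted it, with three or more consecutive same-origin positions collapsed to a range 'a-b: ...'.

Answer: the defect is in clip_value at line 12.
Key observation: Everything matches until log position 5, which reads 'stage result 45' in place of 'stage result 27'.
Call chain: main.
First divergence: position 5 — the shown line 'stage result 45' should read 'stage result 27'.
Intended log window:
  3: grade_run: 5 entries, threshold 9
  4: located slot 0
  5: stage result 27
  6: trim_outliers: scanning 5 entries
Execution walk:
  grade_run([9, 8, 4, 9, 5], 9) -> 0  [called from clip_value, line 9]
  clip_value([9, 8, 4, 9, 5], 9) -> 45  [called from main, line 27]
  trim_outliers([9, 8, 4, 9, 5]) -> 9  [called from main, line 29]
Log line origins:
  1: emitted by main (line 26)
  2: emitted by clip_value (line 8)
  3: emitted by grade_run (line 2)
  4: emitted by clip_value (line 10)
  5: emitted by main (line 28)
  6: emitted by trim_outliers (line 15)
  7: emitted by trim_outliers (line 20)
  8: emitted by main (line 30)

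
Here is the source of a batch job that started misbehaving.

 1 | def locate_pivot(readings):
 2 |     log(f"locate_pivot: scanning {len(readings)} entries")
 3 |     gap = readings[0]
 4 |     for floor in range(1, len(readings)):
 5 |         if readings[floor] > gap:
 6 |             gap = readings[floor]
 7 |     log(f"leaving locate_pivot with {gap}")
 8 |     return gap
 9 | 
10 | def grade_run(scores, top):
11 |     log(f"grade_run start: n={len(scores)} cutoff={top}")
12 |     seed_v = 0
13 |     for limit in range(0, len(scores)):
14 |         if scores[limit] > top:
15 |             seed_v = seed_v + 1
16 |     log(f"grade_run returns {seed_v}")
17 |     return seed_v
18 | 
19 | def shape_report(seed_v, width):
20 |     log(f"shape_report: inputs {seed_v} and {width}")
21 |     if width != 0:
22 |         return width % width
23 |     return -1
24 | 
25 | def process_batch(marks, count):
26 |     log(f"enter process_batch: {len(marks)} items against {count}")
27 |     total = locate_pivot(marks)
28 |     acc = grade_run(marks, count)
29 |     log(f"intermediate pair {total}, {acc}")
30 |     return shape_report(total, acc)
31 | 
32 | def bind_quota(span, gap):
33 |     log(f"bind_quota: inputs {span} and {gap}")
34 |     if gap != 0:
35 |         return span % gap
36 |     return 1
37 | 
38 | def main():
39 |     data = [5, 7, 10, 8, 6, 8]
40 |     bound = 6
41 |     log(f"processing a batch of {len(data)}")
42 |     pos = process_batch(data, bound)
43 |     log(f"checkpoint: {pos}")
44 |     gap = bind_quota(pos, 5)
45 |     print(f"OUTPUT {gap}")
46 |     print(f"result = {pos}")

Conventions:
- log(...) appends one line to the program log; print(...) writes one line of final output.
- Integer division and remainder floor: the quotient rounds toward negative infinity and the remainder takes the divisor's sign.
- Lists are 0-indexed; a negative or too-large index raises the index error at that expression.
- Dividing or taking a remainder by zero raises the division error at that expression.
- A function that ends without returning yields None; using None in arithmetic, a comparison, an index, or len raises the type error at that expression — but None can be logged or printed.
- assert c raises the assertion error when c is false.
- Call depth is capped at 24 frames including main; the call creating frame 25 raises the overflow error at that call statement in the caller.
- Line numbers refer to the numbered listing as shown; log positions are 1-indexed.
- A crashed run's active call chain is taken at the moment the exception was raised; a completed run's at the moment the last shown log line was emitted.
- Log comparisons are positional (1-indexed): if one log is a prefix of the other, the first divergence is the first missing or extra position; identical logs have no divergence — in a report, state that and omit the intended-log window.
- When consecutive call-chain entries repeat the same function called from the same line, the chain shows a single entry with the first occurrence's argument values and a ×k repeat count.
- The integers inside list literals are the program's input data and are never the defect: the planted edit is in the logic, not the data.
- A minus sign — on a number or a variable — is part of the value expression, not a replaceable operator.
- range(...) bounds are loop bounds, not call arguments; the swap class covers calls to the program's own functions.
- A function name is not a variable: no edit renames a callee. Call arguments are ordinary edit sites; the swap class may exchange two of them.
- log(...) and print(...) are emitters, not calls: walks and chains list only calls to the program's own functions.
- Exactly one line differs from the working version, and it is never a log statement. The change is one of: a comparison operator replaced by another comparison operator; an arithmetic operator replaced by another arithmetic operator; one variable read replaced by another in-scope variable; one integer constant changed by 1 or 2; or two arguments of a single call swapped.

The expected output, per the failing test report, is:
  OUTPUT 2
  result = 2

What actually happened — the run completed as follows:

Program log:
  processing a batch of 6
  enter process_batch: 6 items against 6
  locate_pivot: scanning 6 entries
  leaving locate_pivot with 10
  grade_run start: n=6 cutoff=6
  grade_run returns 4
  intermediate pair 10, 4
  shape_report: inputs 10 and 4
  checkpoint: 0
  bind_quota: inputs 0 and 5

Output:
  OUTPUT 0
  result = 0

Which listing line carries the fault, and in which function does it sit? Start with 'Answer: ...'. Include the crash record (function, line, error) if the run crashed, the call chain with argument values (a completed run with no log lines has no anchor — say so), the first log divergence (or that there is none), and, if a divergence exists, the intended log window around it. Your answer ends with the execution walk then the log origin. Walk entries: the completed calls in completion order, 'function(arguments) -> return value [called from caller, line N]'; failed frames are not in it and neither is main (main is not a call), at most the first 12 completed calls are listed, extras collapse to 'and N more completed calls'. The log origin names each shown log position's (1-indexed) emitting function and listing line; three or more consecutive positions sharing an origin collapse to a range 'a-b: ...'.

Answer: the defect is in shape_report at line 22.
The tell: Everything matches until log position 9, which reads 'checkpoint: 0' in place of 'checkpoint: 2'.
Call chain: main -> bind_quota(0, 5) (called at line 44).
First divergence: at position 9 the run shows 'checkpoint: 0' where the working version logs 'checkpoint: 2'.
Intended log window:
  7: intermediate pair 10, 4
  8: shape_report: inputs 10 and 4
  9: checkpoint: 2
  10: bind_quota: inputs 2 and 5
Execution walk:
  locate_pivot([5, 7, 10, 8, 6, 8]) -> 10  [called from process_batch, line 27]
  grade_run([5, 7, 10, 8, 6, 8], 6) -> 4  [called from process_batch, line 28]
  shape_report(10, 4) -> 0  [called from process_batch, line 30]
  process_batch([5, 7, 10, 8, 6, 8], 6) -> 0  [called from main, line 42]
  bind_quota(0, 5) -> 0  [called from main, line 44]
Log line origins:
  1: logged in main at line 41
  2: logged in process_batch at line 26
  3: logged in locate_pivot at line 2
  4: logged in locate_pivot at line 7
  5: logged in grade_run at line 11
  6: logged in grade_run at line 16
  7: logged in process_batch at line 29
  8: logged in shape_report at line 20
  9: logged in main at line 43
  10: logged in bind_quota at line 33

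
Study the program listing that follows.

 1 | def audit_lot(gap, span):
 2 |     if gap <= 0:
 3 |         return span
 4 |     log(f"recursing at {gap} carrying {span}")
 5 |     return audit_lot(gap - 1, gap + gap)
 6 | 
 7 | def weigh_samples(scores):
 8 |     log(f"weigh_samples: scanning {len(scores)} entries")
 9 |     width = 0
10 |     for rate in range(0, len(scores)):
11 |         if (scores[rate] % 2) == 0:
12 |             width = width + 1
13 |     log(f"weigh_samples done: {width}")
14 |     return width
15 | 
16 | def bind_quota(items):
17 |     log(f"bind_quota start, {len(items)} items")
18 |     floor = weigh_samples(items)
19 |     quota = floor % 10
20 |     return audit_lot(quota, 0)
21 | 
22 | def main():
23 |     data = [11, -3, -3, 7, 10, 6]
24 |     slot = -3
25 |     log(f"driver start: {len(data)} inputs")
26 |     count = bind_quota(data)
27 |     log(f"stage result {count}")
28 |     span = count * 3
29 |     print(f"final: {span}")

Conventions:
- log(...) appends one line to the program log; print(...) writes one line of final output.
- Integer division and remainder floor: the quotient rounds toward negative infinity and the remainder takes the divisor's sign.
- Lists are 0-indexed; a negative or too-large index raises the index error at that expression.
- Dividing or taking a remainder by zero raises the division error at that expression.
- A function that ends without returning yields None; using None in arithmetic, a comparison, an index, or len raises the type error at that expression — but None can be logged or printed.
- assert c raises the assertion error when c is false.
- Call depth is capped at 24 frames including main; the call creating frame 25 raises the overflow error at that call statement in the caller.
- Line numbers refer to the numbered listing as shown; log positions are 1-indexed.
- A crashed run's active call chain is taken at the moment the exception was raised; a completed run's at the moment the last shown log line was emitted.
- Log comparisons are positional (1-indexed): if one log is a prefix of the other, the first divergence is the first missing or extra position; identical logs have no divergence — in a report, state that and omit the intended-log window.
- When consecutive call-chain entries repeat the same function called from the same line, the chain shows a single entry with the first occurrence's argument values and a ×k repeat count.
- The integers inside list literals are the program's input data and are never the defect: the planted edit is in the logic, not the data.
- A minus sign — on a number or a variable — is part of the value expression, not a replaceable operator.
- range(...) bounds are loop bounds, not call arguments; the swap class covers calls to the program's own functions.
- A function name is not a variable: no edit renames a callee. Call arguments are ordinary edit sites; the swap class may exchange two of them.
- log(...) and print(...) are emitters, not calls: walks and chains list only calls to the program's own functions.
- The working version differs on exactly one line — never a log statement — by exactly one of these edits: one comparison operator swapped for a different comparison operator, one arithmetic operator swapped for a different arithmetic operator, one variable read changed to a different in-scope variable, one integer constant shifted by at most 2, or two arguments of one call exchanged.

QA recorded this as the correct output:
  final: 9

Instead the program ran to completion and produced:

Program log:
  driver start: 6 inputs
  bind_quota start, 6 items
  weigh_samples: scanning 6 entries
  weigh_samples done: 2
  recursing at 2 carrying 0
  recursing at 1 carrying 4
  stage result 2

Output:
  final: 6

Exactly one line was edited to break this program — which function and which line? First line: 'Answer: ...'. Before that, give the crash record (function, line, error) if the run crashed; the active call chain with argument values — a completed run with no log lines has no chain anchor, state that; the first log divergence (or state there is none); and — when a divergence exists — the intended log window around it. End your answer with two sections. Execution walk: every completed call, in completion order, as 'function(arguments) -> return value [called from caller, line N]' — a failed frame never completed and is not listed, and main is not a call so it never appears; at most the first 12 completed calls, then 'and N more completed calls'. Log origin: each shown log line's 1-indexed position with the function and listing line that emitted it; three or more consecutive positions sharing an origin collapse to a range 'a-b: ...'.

Answer: the defect is in audit_lot at line 5.
Core observation: Everything matches until log position 6, which reads 'recursing at 1 carrying 4' in place of 'recursing at 1 carrying 2'.
Call chain: main.
First divergence: position 6; shown 'recursing at 1 carrying 4' vs intended 'recursing at 1 carrying 2'.
Intended log window:
  4: weigh_samples done: 2
  5: recursing at 2 carrying 0
  6: recursing at 1 carrying 2
  7: stage result 3
Execution walk:
  weigh_samples([11, -3, -3, 7, 10, 6]) -> 2  [called from bind_quota, line 18]
  audit_lot(0, 2) -> 2  [called from audit_lot, line 5]
  audit_lot(1, 4) -> 2  [called from audit_lot, line 5]
  audit_lot(2, 0) -> 2  [called from bind_quota, line 20]
  bind_quota([11, -3, -3, 7, 10, 6]) -> 2  [called from main, line 26]
Log origin:
  1: emitted by main (line 25)
  2: emitted by bind_quota (line 17)
  3: emitted by weigh_samples (line 8)
  4: emitted by weigh_samples (line 13)
  5: emitted by audit_lot (line 4)
  6: emitted by audit_lot (line 4)
  7: emitted by main (line 27)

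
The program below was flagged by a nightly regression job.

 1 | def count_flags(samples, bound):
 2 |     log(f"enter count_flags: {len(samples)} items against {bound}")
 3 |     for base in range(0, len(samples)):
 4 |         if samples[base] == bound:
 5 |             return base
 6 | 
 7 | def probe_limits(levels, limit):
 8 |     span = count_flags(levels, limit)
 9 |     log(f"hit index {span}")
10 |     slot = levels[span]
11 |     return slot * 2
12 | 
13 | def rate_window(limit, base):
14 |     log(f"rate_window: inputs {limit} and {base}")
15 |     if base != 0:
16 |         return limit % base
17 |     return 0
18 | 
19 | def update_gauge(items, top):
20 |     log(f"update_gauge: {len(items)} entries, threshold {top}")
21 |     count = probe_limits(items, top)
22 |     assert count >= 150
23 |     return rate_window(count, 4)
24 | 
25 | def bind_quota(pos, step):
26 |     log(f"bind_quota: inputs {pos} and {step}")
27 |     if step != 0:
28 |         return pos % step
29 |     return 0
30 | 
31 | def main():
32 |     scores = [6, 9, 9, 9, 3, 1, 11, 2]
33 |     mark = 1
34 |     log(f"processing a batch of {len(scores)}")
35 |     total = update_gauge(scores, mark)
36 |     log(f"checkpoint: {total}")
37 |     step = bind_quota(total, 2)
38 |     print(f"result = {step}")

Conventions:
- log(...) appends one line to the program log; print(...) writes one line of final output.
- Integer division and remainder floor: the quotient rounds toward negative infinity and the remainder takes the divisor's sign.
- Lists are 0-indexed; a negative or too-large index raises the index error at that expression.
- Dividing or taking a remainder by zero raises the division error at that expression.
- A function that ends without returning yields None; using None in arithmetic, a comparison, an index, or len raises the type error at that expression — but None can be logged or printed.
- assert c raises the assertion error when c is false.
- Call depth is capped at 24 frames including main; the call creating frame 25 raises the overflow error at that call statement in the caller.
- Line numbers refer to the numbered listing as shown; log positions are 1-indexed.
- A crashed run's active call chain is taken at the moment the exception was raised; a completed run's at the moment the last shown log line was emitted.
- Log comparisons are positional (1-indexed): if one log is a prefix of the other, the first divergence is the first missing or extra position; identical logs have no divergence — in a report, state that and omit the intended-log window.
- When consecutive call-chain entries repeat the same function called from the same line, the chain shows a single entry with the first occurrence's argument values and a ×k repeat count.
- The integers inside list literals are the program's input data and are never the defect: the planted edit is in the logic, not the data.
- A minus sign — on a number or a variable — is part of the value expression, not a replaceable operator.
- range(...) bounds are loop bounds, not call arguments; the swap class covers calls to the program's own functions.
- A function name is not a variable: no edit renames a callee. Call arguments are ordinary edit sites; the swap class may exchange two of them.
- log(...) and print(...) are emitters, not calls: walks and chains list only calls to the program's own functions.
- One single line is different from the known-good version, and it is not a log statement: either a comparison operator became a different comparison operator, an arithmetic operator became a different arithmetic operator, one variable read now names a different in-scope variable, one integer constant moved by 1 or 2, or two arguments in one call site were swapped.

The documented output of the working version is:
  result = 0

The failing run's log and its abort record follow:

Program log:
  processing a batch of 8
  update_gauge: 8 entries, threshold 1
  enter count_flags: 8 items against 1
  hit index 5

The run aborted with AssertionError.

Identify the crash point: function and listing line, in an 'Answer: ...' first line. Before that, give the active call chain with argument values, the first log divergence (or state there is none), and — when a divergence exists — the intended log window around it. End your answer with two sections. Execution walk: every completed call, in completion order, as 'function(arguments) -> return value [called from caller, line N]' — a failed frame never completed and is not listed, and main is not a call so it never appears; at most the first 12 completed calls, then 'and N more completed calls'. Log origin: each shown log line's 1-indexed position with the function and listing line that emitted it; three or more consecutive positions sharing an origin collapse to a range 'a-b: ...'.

Answer: the error was raised in update_gauge, line 22.
Key observation: The log ends early — 4 lines, where the working version next logs 'rate_window: inputs 2 and 4'.
Call chain: main -> update_gauge([6, 9, 9, 9, 3, 1, 11, 2], 1) (called at line 35).
First divergence: position 5 — the faulty run's log ends after 4 lines; the working version continues with 'rate_window: inputs 2 and 4'.
Intended log window:
  3: enter count_flags: 8 items against 1
  4: hit index 5
  5: rate_window: inputs 2 and 4
  6: checkpoint: 2
Execution walk:
  count_flags([6, 9, 9, 9, 3, 1, 11, 2], 1) -> 5  [called from probe_limits, line 8]
  probe_limits([6, 9, 9, 9, 3, 1, 11, 2], 1) -> 2  [called from update_gauge, line 21]
Log line origins:
  1 — main, line 34
  2 — update_gauge, line 20
  3 — count_flags, line 2
  4 — probe_limits, line 9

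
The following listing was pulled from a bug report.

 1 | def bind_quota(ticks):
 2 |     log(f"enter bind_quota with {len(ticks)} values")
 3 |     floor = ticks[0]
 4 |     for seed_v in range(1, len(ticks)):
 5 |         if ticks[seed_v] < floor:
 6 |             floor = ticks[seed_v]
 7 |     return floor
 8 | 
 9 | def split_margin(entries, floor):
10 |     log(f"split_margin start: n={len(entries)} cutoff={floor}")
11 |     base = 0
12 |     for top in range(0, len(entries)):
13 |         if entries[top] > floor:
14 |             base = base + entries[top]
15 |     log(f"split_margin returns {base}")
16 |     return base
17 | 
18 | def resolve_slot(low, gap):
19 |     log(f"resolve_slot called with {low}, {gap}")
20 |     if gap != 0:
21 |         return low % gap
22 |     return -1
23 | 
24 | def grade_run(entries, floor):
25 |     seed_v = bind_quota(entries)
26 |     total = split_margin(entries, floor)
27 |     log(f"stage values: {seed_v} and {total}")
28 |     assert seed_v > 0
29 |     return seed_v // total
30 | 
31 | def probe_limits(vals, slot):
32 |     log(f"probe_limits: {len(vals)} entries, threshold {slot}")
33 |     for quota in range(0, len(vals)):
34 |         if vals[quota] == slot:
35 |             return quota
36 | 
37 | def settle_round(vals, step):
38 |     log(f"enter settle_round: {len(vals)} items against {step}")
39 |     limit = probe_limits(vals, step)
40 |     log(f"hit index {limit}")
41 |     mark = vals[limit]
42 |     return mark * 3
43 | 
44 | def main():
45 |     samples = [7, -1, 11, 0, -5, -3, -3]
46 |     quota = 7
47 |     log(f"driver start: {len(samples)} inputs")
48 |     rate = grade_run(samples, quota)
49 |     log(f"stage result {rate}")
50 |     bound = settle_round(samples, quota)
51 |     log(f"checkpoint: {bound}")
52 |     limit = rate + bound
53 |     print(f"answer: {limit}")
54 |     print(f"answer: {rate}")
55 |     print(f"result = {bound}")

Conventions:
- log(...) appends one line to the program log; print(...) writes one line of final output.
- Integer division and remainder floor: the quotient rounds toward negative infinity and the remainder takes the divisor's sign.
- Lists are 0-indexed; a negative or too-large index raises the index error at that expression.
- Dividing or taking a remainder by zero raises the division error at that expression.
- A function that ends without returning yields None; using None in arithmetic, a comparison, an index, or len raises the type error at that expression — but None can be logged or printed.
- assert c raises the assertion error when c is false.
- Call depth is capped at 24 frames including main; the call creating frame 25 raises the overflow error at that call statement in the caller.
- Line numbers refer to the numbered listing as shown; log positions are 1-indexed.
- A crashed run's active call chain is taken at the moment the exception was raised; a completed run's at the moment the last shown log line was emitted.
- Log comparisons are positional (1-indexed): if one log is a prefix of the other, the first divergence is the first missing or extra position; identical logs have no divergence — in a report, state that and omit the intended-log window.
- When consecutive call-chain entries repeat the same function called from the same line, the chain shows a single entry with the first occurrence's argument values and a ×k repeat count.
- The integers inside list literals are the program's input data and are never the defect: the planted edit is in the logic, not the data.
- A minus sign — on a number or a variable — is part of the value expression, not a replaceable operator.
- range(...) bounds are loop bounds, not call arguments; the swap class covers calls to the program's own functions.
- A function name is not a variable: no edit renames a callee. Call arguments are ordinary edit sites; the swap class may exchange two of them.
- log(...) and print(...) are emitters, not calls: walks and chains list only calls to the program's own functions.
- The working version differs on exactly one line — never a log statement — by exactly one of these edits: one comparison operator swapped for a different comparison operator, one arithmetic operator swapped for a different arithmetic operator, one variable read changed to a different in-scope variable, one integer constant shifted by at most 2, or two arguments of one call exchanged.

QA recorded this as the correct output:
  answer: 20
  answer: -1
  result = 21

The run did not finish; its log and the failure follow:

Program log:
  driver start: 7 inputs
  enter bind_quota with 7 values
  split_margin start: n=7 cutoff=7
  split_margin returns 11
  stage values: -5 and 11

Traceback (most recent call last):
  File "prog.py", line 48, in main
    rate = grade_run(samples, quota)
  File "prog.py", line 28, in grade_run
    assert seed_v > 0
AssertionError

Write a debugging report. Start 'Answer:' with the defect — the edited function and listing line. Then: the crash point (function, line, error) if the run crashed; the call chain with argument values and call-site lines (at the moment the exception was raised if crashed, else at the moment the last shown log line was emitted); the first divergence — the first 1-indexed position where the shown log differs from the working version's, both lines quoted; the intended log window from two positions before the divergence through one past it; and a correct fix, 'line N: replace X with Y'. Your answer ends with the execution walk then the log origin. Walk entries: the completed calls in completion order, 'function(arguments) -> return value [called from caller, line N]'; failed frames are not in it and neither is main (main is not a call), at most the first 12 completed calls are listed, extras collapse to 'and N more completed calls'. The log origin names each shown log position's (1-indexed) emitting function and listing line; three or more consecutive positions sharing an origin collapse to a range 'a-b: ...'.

Answer: the defect is in grade_run at line 28.
Key fact: The log ends early — 5 lines, where the working version next logs 'stage result -1'.
Crash: grade_run, line 28, AssertionError.
Call chain: main -> grade_run([7, -1, 11, 0, -5, -3, -3], 7) (called at line 48).
First divergence: position 6; the shown log stops at 5 lines while the working version next logs 'stage result -1'.
Intended log window:
  4: split_margin returns 11
  5: stage values: -5 and 11
  6: stage result -1
  7: enter settle_round: 7 items against 7
Execution walk:
  bind_quota([7, -1, 11, 0, -5, -3, -3]) -> -5  [called from grade_run, line 25]
  split_margin([7, -1, 11, 0, -5, -3, -3], 7) -> 11  [called from grade_run, line 26]
Log origin:
  1: from main, line 47
  2: from bind_quota, line 2
  3: from split_margin, line 10
  4: from split_margin, line 15
  5: from grade_run, line 27
A correct fix: line 28: replace `seed_v` with `total`.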